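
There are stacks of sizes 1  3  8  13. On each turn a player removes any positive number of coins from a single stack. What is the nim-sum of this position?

Compute the nim-sum pairwise:
1 XOR 3 = 2
2 XOR 8 = 10
10 XOR 13 = 7

7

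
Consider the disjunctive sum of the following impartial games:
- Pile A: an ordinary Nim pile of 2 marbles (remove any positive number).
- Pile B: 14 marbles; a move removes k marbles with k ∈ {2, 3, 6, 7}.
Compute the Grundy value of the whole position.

2

Pile A is a plain Nim pile of size 2, so its Grundy value is 2.
Grundy values for pile B (subtraction set {2, 3, 6, 7}):
g(0) = mex{} = 0
g(1) = mex{} = 0
g(2) = mex{0} = 1
g(3) = mex{0} = 1
g(4) = mex{0,1} = 2
g(5) = mex{1} = 0
g(6) = mex{0,1,2} = 3
g(7) = mex{0,2} = 1
g(8) = mex{0,1,3} = 2
g(9) = mex{1,3} = 0
g(10) = mex{1,2} = 0
g(11) = mex{0,2} = 1
g(12) = mex{0,3} = 1
g(13) = mex{0,1,3} = 2
g(14) = mex{1,2} = 0
So g(14) = 0.
By the Sprague-Grundy theorem, the Grundy value of a sum of independent games is the XOR of the component values.
Combined value = 2 XOR 0 = 2.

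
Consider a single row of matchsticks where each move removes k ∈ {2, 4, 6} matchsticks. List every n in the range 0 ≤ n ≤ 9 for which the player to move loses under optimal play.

0, 1, 8, 9

Build the Grundy sequence with g(k) = mex{g(k−s) : s ∈ {2, 4, 6}, s ≤ k}:
k:     0  1  2  3  4  5  6  7  8  9
g(k):  0  0  1  1  2  2  3  3  0  0
The P-positions (g = 0) in 0..9 are 0, 1, 8, 9.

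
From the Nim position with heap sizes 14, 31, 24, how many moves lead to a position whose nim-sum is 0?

Bitwise XOR of the heap sizes:
  01110  (14)
  11111  (31)
  11000  (24)
  -----
  01001  (9)
The overall nim-sum is X = 9. A heap of size p has a winning move iff p XOR X < p (reduce it to p XOR X).
  14: 14 XOR 9 = 7 < 14 — winning move (to 7).
  31: 31 XOR 9 = 22 < 31 — winning move (to 22).
  24: 24 XOR 9 = 17 < 24 — winning move (to 17).
That gives 3 winning moves.

3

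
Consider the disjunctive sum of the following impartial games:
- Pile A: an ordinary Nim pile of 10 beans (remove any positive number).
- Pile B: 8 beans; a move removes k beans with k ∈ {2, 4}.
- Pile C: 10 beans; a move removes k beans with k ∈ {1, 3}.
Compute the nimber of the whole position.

Pile A is a plain Nim pile of size 10, so its Grundy value is 10.
Build the Grundy sequence for pile B with g(k) = mex{g(k−s) : s ∈ {2, 4}, s ≤ k}:
g(0) = mex{} = 0
g(1) = mex{} = 0
g(2) = mex{0} = 1
g(3) = mex{0} = 1
g(4) = mex{0,1} = 2
g(5) = mex{0,1} = 2
g(6) = mex{1,2} = 0
g(7) = mex{1,2} = 0
g(8) = mex{0,2} = 1
So g(8) = 1.
Build the Grundy sequence for pile C with g(k) = mex{g(k−s) : s ∈ {1, 3}, s ≤ k}:
g(0) = mex{} = 0
g(1) = mex{0} = 1
g(2) = mex{1} = 0
g(3) = mex{0} = 1
g(4) = mex{1} = 0
g(5) = mex{0} = 1
g(6) = mex{1} = 0
g(7) = mex{0} = 1
g(8) = mex{1} = 0
g(9) = mex{0} = 1
g(10) = mex{1} = 0
So g(10) = 0.
The value of a disjunctive sum is the nim-sum of the parts.
Combined value = 10 ⊕ 1 ⊕ 0 = 11.

11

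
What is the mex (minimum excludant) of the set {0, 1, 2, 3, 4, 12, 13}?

5

The values 0, 1, 2, 3, 4 are all present; 5 is the first non-negative integer missing from the set.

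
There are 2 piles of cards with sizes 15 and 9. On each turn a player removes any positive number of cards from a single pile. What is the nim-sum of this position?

6

Compute the nim-sum pairwise:
15 ⊕ 9 = 6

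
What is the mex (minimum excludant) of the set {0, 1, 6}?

The values 0, 1 are all present; 2 is the first non-negative integer missing from the set.

2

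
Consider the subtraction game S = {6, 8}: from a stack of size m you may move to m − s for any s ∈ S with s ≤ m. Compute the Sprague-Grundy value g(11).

Build the Grundy sequence with g(k) = mex{g(k−s) : s ∈ {6, 8}, s ≤ k}:
k:     0  1  2  3  4  5  6  7  8  9 10 11
g(k):  0  0  0  0  0  0  1  1  1  1  1  1
So g(11) = 1.

1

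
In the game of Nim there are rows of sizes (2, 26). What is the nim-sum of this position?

24

Bitwise XOR of the heap sizes:
  00010  (2)
  11010  (26)
  -----
  11000  (24)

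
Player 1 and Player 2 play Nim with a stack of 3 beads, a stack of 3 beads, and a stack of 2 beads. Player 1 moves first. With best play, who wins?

Player 1 wins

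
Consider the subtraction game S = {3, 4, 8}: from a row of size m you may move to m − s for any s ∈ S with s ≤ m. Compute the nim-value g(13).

0

Build the Grundy sequence with g(k) = mex{g(k−s) : s ∈ {3, 4, 8}, s ≤ k}:
g(0) = mex{} = 0
g(1) = mex{} = 0
g(2) = mex{} = 0
g(3) = mex{0} = 1
g(4) = mex{0} = 1
g(5) = mex{0} = 1
g(6) = mex{0,1} = 2
g(7) = mex{1} = 0
g(8) = mex{0,1} = 2
g(9) = mex{0,1,2} = 3
g(10) = mex{0,2} = 1
g(11) = mex{0,1,2} = 3
g(12) = mex{1,2,3} = 0
g(13) = mex{1,3} = 0
So g(13) = 0.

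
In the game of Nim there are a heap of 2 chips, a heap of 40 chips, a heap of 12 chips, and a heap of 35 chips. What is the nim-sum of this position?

Nim-sum: 2 XOR 40 XOR 12 XOR 35 = 5.

5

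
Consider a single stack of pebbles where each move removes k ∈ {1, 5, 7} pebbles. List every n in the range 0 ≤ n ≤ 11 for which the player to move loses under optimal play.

Build the Grundy sequence with g(k) = mex{g(k−s) : s ∈ {1, 5, 7}, s ≤ k}:
g(0) = mex{} = 0
g(1) = mex{0} = 1
g(2) = mex{1} = 0
g(3) = mex{0} = 1
g(4) = mex{1} = 0
g(5) = mex{0} = 1
g(6) = mex{1} = 0
g(7) = mex{0} = 1
g(8) = mex{1} = 0
g(9) = mex{0} = 1
g(10) = mex{1} = 0
g(11) = mex{0} = 1
The P-positions (g = 0) in 0..11 are 0, 2, 4, 6, 8, 10.

0, 2, 4, 6, 8, 10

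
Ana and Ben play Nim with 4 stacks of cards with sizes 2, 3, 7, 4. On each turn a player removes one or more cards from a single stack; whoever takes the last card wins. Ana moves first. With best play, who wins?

Ana wins

Write each in binary and XOR column by column:
  010  (2)
  011  (3)
  111  (7)
  100  (4)
  ---
  010  (2)
The nim-sum is 2 ≠ 0, so this is an N-position: the player to move can win; Ana has a winning move.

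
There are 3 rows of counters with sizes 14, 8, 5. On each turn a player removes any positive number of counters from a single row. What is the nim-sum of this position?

3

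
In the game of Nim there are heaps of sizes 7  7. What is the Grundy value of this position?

Compute the nim-sum pairwise:
7 ⊕ 7 = 0

0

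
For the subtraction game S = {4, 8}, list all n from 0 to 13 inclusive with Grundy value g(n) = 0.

Grundy values for subtraction set {4, 8}:
k:     0  1  2  3  4  5  6  7  8  9 10 11 12 13
g(k):  0  0  0  0  1  1  1  1  2  2  2  2  0  0
The P-positions (g = 0) in 0..13 are 0, 1, 2, 3, 12, 13.

0, 1, 2, 3, 12, 13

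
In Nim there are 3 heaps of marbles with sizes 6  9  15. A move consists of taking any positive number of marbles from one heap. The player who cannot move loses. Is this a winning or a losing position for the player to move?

In binary:
  0110  (6)
  1001  (9)
  1111  (15)
  ----
  0000  (0)
The nim-sum is 0, so this is a P-position: the player to move is in a losing position under optimal play.

Losing position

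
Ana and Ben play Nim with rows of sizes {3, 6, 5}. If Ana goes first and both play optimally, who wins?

Compute the nim-sum pairwise:
3 XOR 6 = 5
5 XOR 5 = 0
The nim-sum is 0, so this is a P-position: the player to move is in a losing position under optimal play; Ana is about to move from it and so loses — Ben wins.

Ben wins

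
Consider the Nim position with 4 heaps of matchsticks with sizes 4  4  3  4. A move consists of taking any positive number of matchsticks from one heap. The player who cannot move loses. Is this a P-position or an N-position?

N-position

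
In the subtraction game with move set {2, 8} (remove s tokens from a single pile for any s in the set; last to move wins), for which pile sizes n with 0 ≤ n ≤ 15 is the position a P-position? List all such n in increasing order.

0, 1, 4, 5, 10, 11, 14, 15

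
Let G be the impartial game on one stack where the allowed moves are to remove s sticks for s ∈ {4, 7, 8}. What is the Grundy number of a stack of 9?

Grundy values for subtraction set {4, 7, 8}:
g(0) = mex{} = 0
g(1) = mex{} = 0
g(2) = mex{} = 0
g(3) = mex{} = 0
g(4) = mex{0} = 1
g(5) = mex{0} = 1
g(6) = mex{0} = 1
g(7) = mex{0} = 1
g(8) = mex{0,1} = 2
g(9) = mex{0,1} = 2
So g(9) = 2.

2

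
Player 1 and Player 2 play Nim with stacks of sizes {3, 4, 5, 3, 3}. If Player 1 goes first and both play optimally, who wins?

Compute the nim-sum pairwise:
3 ^ 4 = 7
7 ^ 5 = 2
2 ^ 3 = 1
1 ^ 3 = 2
The nim-sum is 2 ≠ 0, so this is an N-position: the player to move can win; Player 1 has a winning move.

Player 1 wins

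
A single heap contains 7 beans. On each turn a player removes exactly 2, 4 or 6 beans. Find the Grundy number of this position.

3

Grundy values for subtraction set {2, 4, 6}:
k:     0  1  2  3  4  5  6  7
g(k):  0  0  1  1  2  2  3  3
So g(7) = 3.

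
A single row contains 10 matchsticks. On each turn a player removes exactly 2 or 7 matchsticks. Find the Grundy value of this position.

Compute g(0), g(1), … for moves {2, 7}:
k:     0  1  2  3  4  5  6  7  8  9 10
g(k):  0  0  1  1  0  0  1  1  2  0  0
So g(10) = 0.

0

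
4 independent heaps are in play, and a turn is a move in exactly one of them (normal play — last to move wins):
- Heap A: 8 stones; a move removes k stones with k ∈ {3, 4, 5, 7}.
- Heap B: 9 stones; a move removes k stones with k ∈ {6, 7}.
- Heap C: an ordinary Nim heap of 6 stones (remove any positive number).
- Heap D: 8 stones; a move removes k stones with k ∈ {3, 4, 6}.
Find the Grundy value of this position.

7

Grundy values for heap A (subtraction set {3, 4, 5, 7}):
k:     0  1  2  3  4  5  6  7  8
g(k):  0  0  0  1  1  1  2  2  2
So g(8) = 2.
Build the Grundy sequence for heap B with g(k) = mex{g(k−s) : s ∈ {6, 7}, s ≤ k}:
g(0) = mex{} = 0
g(1) = mex{} = 0
g(2) = mex{} = 0
g(3) = mex{} = 0
g(4) = mex{} = 0
g(5) = mex{} = 0
g(6) = mex{0} = 1
g(7) = mex{0} = 1
g(8) = mex{0} = 1
g(9) = mex{0} = 1
So g(9) = 1.
Heap C is a plain Nim heap of size 6, so its Grundy value is 6.
Grundy values for heap D (subtraction set {3, 4, 6}):
g(0) = mex{} = 0
g(1) = mex{} = 0
g(2) = mex{} = 0
g(3) = mex{0} = 1
g(4) = mex{0} = 1
g(5) = mex{0} = 1
g(6) = mex{0,1} = 2
g(7) = mex{0,1} = 2
g(8) = mex{0,1} = 2
So g(8) = 2.
By the Sprague-Grundy theorem, the Grundy value of a sum of independent games is the XOR of the component values.
Combined value = 2 ⊕ 1 ⊕ 6 ⊕ 2 = 7.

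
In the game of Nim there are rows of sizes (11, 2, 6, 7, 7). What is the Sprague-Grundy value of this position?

Bitwise XOR of the heap sizes:
  1011  (11)
  0010  (2)
  0110  (6)
  0111  (7)
  0111  (7)
  ----
  1111  (15)

15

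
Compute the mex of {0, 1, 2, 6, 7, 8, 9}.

The values 0, 1, 2 are all present; 3 is the first non-negative integer missing from the set.

3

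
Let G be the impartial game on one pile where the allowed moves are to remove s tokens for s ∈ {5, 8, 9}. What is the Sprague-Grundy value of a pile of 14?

0

Grundy values for subtraction set {5, 8, 9}:
g(0) = mex{} = 0
g(1) = mex{} = 0
g(2) = mex{} = 0
g(3) = mex{} = 0
g(4) = mex{} = 0
g(5) = mex{0} = 1
g(6) = mex{0} = 1
g(7) = mex{0} = 1
g(8) = mex{0} = 1
g(9) = mex{0} = 1
g(10) = mex{0,1} = 2
g(11) = mex{0,1} = 2
g(12) = mex{0,1} = 2
g(13) = mex{0,1} = 2
g(14) = mex{1} = 0
So g(14) = 0.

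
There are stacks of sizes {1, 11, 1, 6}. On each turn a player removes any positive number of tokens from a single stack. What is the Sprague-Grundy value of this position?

13

Nim-sum: 1 ⊕ 11 ⊕ 1 ⊕ 6 = 13.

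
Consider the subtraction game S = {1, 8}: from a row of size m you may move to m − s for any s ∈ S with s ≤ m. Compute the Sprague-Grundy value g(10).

1

Compute g(0), g(1), … for moves {1, 8}:
g(0) = mex{} = 0
g(1) = mex{0} = 1
g(2) = mex{1} = 0
g(3) = mex{0} = 1
g(4) = mex{1} = 0
g(5) = mex{0} = 1
g(6) = mex{1} = 0
g(7) = mex{0} = 1
g(8) = mex{0,1} = 2
g(9) = mex{1,2} = 0
g(10) = mex{0} = 1
So g(10) = 1.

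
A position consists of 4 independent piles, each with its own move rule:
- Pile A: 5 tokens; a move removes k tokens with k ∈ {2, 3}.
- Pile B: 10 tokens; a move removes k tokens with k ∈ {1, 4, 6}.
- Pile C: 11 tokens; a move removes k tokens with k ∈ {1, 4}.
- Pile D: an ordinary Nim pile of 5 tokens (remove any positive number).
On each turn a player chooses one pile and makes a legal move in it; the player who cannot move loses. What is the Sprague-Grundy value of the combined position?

4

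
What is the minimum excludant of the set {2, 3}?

0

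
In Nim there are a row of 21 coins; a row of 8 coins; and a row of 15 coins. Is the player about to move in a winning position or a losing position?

In binary:
  10101  (21)
  01000  (8)
  01111  (15)
  -----
  10010  (18)
The nim-sum is 18 ≠ 0, so this is an N-position: the player to move can win.

Winning position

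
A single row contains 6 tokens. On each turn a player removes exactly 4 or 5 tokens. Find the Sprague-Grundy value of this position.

1

Grundy values for subtraction set {4, 5}:
k:     0  1  2  3  4  5  6
g(k):  0  0  0  0  1  1  1
So g(6) = 1.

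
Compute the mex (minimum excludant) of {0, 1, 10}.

2

The values 0, 1 are all present; 2 is the first non-negative integer missing from the set.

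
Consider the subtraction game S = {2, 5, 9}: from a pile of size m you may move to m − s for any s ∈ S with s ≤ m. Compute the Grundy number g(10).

Grundy values for subtraction set {2, 5, 9}:
k:     0  1  2  3  4  5  6  7  8  9 10
g(k):  0  0  1  1  0  2  1  0  0  1  1
So g(10) = 1.

1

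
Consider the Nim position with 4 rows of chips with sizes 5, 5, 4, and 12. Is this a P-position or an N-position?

Nim-sum: 5 ^ 5 ^ 4 ^ 12 = 8.
The nim-sum is 8 ≠ 0, so this is an N-position: the player to move can win.

N-position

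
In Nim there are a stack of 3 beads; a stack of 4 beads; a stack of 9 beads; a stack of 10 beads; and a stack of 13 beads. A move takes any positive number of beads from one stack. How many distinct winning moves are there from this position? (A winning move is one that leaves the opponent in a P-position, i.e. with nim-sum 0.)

Nim-sum: 3 ⊕ 4 ⊕ 9 ⊕ 10 ⊕ 13 = 9.
The overall nim-sum is X = 9. A stack of size p has a winning move iff p XOR X < p (reduce it to p XOR X).
  3: 3 XOR 9 = 10 ≥ 3 — no move.
  4: 4 XOR 9 = 13 ≥ 4 — no move.
  9: 9 XOR 9 = 0 < 9 — winning move (to 0).
  10: 10 XOR 9 = 3 < 10 — winning move (to 3).
  13: 13 XOR 9 = 4 < 13 — winning move (to 4).
That gives 3 winning moves.

3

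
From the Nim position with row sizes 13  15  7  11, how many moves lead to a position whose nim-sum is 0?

3

In binary:
  1101  (13)
  1111  (15)
  0111  (7)
  1011  (11)
  ----
  1110  (14)
The overall nim-sum is X = 14. A row of size p has a winning move iff p XOR X < p (reduce it to p XOR X).
  13: 13 XOR 14 = 3 < 13 — winning move (to 3).
  15: 15 XOR 14 = 1 < 15 — winning move (to 1).
  7: 7 XOR 14 = 9 ≥ 7 — no move.
  11: 11 XOR 14 = 5 < 11 — winning move (to 5).
That gives 3 winning moves.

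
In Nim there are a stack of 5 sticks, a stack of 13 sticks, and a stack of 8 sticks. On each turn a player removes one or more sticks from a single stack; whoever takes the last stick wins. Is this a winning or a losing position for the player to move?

Losing position

Compute the nim-sum pairwise:
5 ⊕ 13 = 8
8 ⊕ 8 = 0
The nim-sum is 0, so this is a P-position: the player to move is in a losing position under optimal play.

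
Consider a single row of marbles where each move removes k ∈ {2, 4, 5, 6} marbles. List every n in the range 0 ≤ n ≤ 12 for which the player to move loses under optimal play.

Grundy values for subtraction set {2, 4, 5, 6}:
g(0) = mex{} = 0
g(1) = mex{} = 0
g(2) = mex{0} = 1
g(3) = mex{0} = 1
g(4) = mex{0,1} = 2
g(5) = mex{0,1} = 2
g(6) = mex{0,1,2} = 3
g(7) = mex{0,1,2} = 3
g(8) = mex{1,2,3} = 0
g(9) = mex{1,2,3} = 0
g(10) = mex{0,2,3} = 1
g(11) = mex{0,2,3} = 1
g(12) = mex{0,1,3} = 2
The P-positions (g = 0) in 0..12 are 0, 1, 8, 9.

0, 1, 8, 9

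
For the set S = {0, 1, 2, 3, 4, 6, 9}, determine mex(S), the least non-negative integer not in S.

The values 0, 1, 2, 3, 4 are all present; 5 is the first non-negative integer missing from the set.

5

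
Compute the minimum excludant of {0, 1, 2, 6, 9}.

3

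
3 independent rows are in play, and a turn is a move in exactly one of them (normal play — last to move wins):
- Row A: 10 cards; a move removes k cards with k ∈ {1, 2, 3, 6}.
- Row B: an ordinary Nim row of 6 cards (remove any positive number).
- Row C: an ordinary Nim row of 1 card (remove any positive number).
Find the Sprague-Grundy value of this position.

5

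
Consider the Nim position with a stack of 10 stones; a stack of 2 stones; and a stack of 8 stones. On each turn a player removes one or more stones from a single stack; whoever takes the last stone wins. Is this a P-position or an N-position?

Nim-sum: 10 ⊕ 2 ⊕ 8 = 0.
The nim-sum is 0, so this is a P-position: the player to move is in a losing position under optimal play.

P-position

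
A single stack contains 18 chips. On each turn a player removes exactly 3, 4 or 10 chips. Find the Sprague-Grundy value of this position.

Compute g(0), g(1), … for moves {3, 4, 10}:
k:     0  1  2  3  4  5  6  7  8  9 10 11 12 13 14 15 16 17 18
g(k):  0  0  0  1  1  1  2  0  0  0  1  1  1  2  0  0  0  1  1
So g(18) = 1.

1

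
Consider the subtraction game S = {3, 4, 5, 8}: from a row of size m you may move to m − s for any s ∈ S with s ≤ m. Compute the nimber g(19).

2

Grundy values for subtraction set {3, 4, 5, 8}:
k:     0  1  2  3  4  5  6  7  8  9 10 11 12 13 14 15 16 17 18 19
g(k):  0  0  0  1  1  1  2  2  2  3  3  0  0  0  1  1  1  2  2  2
So g(19) = 2.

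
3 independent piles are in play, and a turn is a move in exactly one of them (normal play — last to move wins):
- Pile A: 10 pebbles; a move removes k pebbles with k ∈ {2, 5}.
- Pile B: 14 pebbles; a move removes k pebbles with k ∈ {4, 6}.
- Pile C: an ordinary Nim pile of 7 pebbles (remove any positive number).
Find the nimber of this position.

Build the Grundy sequence for pile A with g(k) = mex{g(k−s) : s ∈ {2, 5}, s ≤ k}:
k:     0  1  2  3  4  5  6  7  8  9 10
g(k):  0  0  1  1  0  2  1  0  0  1  1
So g(10) = 1.
Grundy values for pile B (subtraction set {4, 6}):
k:     0  1  2  3  4  5  6  7  8  9 10 11 12 13 14
g(k):  0  0  0  0  1  1  1  1  2  2  0  0  0  0  1
So g(14) = 1.
Pile C is a plain Nim pile of size 7, so its Grundy value is 7.
By the Sprague-Grundy theorem, the Grundy value of a sum of independent games is the XOR of the component values.
Combined value = 1 XOR 1 XOR 7 = 7.

7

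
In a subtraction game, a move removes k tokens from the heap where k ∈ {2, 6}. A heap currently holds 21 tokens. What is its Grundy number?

0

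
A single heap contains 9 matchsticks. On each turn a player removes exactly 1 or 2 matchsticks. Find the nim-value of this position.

Compute g(0), g(1), … for moves {1, 2}:
k:     0  1  2  3  4  5  6  7  8  9
g(k):  0  1  2  0  1  2  0  1  2  0
So g(9) = 0.

0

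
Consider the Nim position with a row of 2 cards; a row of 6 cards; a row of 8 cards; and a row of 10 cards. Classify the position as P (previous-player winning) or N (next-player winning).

Compute the nim-sum pairwise:
2 XOR 6 = 4
4 XOR 8 = 12
12 XOR 10 = 6
The nim-sum is 6 ≠ 0, so this is an N-position: the player to move can win.

N-position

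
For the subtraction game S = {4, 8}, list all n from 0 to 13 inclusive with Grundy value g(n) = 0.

0, 1, 2, 3, 12, 13

Compute g(0), g(1), … for moves {4, 8}:
k:     0  1  2  3  4  5  6  7  8  9 10 11 12 13
g(k):  0  0  0  0  1  1  1  1  2  2  2  2  0  0
The P-positions (g = 0) in 0..13 are 0, 1, 2, 3, 12, 13.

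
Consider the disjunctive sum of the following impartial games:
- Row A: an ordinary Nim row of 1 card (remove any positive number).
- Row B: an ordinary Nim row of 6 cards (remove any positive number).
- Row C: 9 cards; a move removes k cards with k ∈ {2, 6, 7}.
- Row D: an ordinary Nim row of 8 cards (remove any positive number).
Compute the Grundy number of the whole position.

15

Row A is a plain Nim row of size 1, so its Grundy value is 1.
Row B is a plain Nim row of size 6, so its Grundy value is 6.
Build the Grundy sequence for row C with g(k) = mex{g(k−s) : s ∈ {2, 6, 7}, s ≤ k}:
g(0) = mex{} = 0
g(1) = mex{} = 0
g(2) = mex{0} = 1
g(3) = mex{0} = 1
g(4) = mex{1} = 0
g(5) = mex{1} = 0
g(6) = mex{0} = 1
g(7) = mex{0} = 1
g(8) = mex{0,1} = 2
g(9) = mex{1} = 0
So g(9) = 0.
Row D is a plain Nim row of size 8, so its Grundy value is 8.
By the Sprague-Grundy theorem, the Grundy value of a sum of independent games is the XOR of the component values.
Combined value = 1 XOR 6 XOR 0 XOR 8 = 15.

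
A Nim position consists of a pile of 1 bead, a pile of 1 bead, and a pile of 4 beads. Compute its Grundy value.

4

Nim-sum: 1 ^ 1 ^ 4 = 4.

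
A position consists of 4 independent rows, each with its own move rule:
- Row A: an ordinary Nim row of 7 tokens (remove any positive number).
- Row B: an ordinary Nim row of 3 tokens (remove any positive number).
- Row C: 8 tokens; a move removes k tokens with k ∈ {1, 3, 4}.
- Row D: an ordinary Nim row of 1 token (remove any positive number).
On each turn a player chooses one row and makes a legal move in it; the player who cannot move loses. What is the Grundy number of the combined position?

4

Row A is a plain Nim row of size 7, so its Grundy value is 7.
Row B is a plain Nim row of size 3, so its Grundy value is 3.
Grundy values for row C (subtraction set {1, 3, 4}):
g(0) = mex{} = 0
g(1) = mex{0} = 1
g(2) = mex{1} = 0
g(3) = mex{0} = 1
g(4) = mex{0,1} = 2
g(5) = mex{0,1,2} = 3
g(6) = mex{0,1,3} = 2
g(7) = mex{1,2} = 0
g(8) = mex{0,2,3} = 1
So g(8) = 1.
Row D is a plain Nim row of size 1, so its Grundy value is 1.
By the Sprague-Grundy theorem, the Grundy value of a sum of independent games is the XOR of the component values.
Combined value = 7 ⊕ 3 ⊕ 1 ⊕ 1 = 4.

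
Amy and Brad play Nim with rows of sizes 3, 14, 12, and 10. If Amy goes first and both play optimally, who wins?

Amy wins

Nim-sum: 3 ⊕ 14 ⊕ 12 ⊕ 10 = 11.
The nim-sum is 11 ≠ 0, so this is an N-position: the player to move can win; Amy has a winning move.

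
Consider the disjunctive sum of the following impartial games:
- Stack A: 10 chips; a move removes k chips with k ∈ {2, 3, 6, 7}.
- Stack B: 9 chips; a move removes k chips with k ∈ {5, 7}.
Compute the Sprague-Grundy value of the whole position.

For stack A, compute g(0), g(1), … with moves {2, 3, 6, 7}:
g(0) = mex{} = 0
g(1) = mex{} = 0
g(2) = mex{0} = 1
g(3) = mex{0} = 1
g(4) = mex{0,1} = 2
g(5) = mex{1} = 0
g(6) = mex{0,1,2} = 3
g(7) = mex{0,2} = 1
g(8) = mex{0,1,3} = 2
g(9) = mex{1,3} = 0
g(10) = mex{1,2} = 0
So g(10) = 0.
For stack B, compute g(0), g(1), … with moves {5, 7}:
g(0) = mex{} = 0
g(1) = mex{} = 0
g(2) = mex{} = 0
g(3) = mex{} = 0
g(4) = mex{} = 0
g(5) = mex{0} = 1
g(6) = mex{0} = 1
g(7) = mex{0} = 1
g(8) = mex{0} = 1
g(9) = mex{0} = 1
So g(9) = 1.
By the Sprague-Grundy theorem, the Grundy value of a sum of independent games is the XOR of the component values.
Combined value = 0 XOR 1 = 1.

1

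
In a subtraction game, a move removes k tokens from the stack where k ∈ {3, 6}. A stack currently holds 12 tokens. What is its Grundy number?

Compute g(0), g(1), … for moves {3, 6}:
k:     0  1  2  3  4  5  6  7  8  9 10 11 12
g(k):  0  0  0  1  1  1  2  2  2  0  0  0  1
So g(12) = 1.

1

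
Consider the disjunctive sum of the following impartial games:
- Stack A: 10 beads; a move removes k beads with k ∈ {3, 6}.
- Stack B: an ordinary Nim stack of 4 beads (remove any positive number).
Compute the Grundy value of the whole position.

4

For stack A, compute g(0), g(1), … with moves {3, 6}:
k:     0  1  2  3  4  5  6  7  8  9 10
g(k):  0  0  0  1  1  1  2  2  2  0  0
So g(10) = 0.
Stack B is a plain Nim stack of size 4, so its Grundy value is 4.
By the Sprague-Grundy theorem, the Grundy value of a sum of independent games is the XOR of the component values.
Combined value = 0 ⊕ 4 = 4.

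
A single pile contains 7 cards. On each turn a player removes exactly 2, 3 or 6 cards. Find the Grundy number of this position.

Grundy values for subtraction set {2, 3, 6}:
k:     0  1  2  3  4  5  6  7
g(k):  0  0  1  1  2  0  3  1
So g(7) = 1.

1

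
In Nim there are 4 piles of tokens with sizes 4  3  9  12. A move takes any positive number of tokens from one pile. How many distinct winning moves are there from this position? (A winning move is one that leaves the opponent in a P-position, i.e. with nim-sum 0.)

1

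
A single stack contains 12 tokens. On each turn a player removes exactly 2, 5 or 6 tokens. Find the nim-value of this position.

Build the Grundy sequence with g(k) = mex{g(k−s) : s ∈ {2, 5, 6}, s ≤ k}:
k:     0  1  2  3  4  5  6  7  8  9 10 11 12
g(k):  0  0  1  1  0  2  1  3  0  2  1  0  0
So g(12) = 0.

0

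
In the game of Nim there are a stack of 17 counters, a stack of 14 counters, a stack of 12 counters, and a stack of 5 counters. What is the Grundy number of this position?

Bitwise XOR of the heap sizes:
  10001  (17)
  01110  (14)
  01100  (12)
  00101  (5)
  -----
  10110  (22)

22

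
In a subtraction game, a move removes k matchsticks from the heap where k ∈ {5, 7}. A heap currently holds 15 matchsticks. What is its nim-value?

Compute g(0), g(1), … for moves {5, 7}:
k:     0  1  2  3  4  5  6  7  8  9 10 11 12 13 14 15
g(k):  0  0  0  0  0  1  1  1  1  1  2  2  0  0  0  0
So g(15) = 0.

0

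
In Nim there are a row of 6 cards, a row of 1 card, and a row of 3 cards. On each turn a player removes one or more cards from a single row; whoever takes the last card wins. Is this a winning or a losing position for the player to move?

Winning position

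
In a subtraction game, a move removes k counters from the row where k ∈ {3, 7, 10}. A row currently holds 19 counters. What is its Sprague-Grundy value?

Compute g(0), g(1), … for moves {3, 7, 10}:
k:     0  1  2  3  4  5  6  7  8  9 10 11 12 13 14 15 16 17 18 19
g(k):  0  0  0  1  1  1  0  2  2  1  3  3  2  2  0  0  3  1  1  0
So g(19) = 0.

0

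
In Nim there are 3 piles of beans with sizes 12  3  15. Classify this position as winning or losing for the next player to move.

In binary:
  1100  (12)
  0011  (3)
  1111  (15)
  ----
  0000  (0)
The nim-sum is 0, so this is a P-position: the player to move is in a losing position under optimal play.

Losing position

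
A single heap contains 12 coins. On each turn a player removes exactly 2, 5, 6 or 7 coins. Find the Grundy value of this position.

0

Grundy values for subtraction set {2, 5, 6, 7}:
k:     0  1  2  3  4  5  6  7  8  9 10 11 12
g(k):  0  0  1  1  0  2  1  3  2  2  3  3  0
So g(12) = 0.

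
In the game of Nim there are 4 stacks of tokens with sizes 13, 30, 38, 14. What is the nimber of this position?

59

Compute the nim-sum pairwise:
13 XOR 30 = 19
19 XOR 38 = 53
53 XOR 14 = 59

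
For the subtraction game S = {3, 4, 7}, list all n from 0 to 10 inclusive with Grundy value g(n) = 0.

Compute g(0), g(1), … for moves {3, 4, 7}:
k:     0  1  2  3  4  5  6  7  8  9 10
g(k):  0  0  0  1  1  1  2  2  2  3  0
The P-positions (g = 0) in 0..10 are 0, 1, 2, 10.

0, 1, 2, 10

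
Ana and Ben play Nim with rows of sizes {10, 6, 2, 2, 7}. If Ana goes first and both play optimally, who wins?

Nim-sum: 10 XOR 6 XOR 2 XOR 2 XOR 7 = 11.
The nim-sum is 11 ≠ 0, so this is an N-position: the player to move can win; Ana has a winning move.

Ana wins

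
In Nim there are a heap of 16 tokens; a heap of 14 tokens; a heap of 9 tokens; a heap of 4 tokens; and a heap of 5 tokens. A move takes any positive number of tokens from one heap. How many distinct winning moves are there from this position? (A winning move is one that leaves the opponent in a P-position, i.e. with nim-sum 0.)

Compute the nim-sum pairwise:
16 ^ 14 = 30
30 ^ 9 = 23
23 ^ 4 = 19
19 ^ 5 = 22
The overall nim-sum is X = 22. A heap of size p has a winning move iff p XOR X < p (reduce it to p XOR X).
  16: 16 XOR 22 = 6 < 16 — winning move (to 6).
  14: 14 XOR 22 = 24 ≥ 14 — no move.
  9: 9 XOR 22 = 31 ≥ 9 — no move.
  4: 4 XOR 22 = 18 ≥ 4 — no move.
  5: 5 XOR 22 = 19 ≥ 5 — no move.
That gives 1 winning move.

1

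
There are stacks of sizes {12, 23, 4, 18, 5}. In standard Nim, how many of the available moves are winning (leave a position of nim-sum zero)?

Nim-sum: 12 ^ 23 ^ 4 ^ 18 ^ 5 = 8.
The overall nim-sum is X = 8. A stack of size p has a winning move iff p XOR X < p (reduce it to p XOR X).
  12: 12 XOR 8 = 4 < 12 — winning move (to 4).
  23: 23 XOR 8 = 31 ≥ 23 — no move.
  4: 4 XOR 8 = 12 ≥ 4 — no move.
  18: 18 XOR 8 = 26 ≥ 18 — no move.
  5: 5 XOR 8 = 13 ≥ 5 — no move.
That gives 1 winning move.

1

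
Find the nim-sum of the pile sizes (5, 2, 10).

Compute the nim-sum pairwise:
5 ⊕ 2 = 7
7 ⊕ 10 = 13

13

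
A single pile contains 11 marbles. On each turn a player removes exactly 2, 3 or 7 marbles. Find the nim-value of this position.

Compute g(0), g(1), … for moves {2, 3, 7}:
g(0) = mex{} = 0
g(1) = mex{} = 0
g(2) = mex{0} = 1
g(3) = mex{0} = 1
g(4) = mex{0,1} = 2
g(5) = mex{1} = 0
g(6) = mex{1,2} = 0
g(7) = mex{0,2} = 1
g(8) = mex{0} = 1
g(9) = mex{0,1} = 2
g(10) = mex{1} = 0
g(11) = mex{1,2} = 0
So g(11) = 0.

0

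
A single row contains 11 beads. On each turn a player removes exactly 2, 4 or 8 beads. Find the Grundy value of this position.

2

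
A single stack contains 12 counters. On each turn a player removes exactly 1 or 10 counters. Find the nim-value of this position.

Grundy values for subtraction set {1, 10}:
g(0) = mex{} = 0
g(1) = mex{0} = 1
g(2) = mex{1} = 0
g(3) = mex{0} = 1
g(4) = mex{1} = 0
g(5) = mex{0} = 1
g(6) = mex{1} = 0
g(7) = mex{0} = 1
g(8) = mex{1} = 0
g(9) = mex{0} = 1
g(10) = mex{0,1} = 2
g(11) = mex{1,2} = 0
g(12) = mex{0} = 1
So g(12) = 1.

1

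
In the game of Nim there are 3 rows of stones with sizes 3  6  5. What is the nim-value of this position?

0

Nim-sum: 3 ⊕ 6 ⊕ 5 = 0.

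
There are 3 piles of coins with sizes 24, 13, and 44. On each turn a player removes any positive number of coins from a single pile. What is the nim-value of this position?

Compute the nim-sum pairwise:
24 XOR 13 = 21
21 XOR 44 = 57

57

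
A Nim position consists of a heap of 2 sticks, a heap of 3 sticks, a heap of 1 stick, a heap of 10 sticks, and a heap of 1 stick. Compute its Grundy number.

Bitwise XOR of the heap sizes:
  0010  (2)
  0011  (3)
  0001  (1)
  1010  (10)
  0001  (1)
  ----
  1011  (11)

11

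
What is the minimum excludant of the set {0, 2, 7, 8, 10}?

0 is in the set but 1 is not, so the mex is 1.

1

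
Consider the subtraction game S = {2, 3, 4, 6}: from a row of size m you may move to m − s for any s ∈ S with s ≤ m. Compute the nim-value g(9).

Build the Grundy sequence with g(k) = mex{g(k−s) : s ∈ {2, 3, 4, 6}, s ≤ k}:
g(0) = mex{} = 0
g(1) = mex{} = 0
g(2) = mex{0} = 1
g(3) = mex{0} = 1
g(4) = mex{0,1} = 2
g(5) = mex{0,1} = 2
g(6) = mex{0,1,2} = 3
g(7) = mex{0,1,2} = 3
g(8) = mex{1,2,3} = 0
g(9) = mex{1,2,3} = 0
So g(9) = 0.

0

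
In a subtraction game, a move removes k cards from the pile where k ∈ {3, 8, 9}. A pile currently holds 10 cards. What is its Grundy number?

1

Build the Grundy sequence with g(k) = mex{g(k−s) : s ∈ {3, 8, 9}, s ≤ k}:
g(0) = mex{} = 0
g(1) = mex{} = 0
g(2) = mex{} = 0
g(3) = mex{0} = 1
g(4) = mex{0} = 1
g(5) = mex{0} = 1
g(6) = mex{1} = 0
g(7) = mex{1} = 0
g(8) = mex{0,1} = 2
g(9) = mex{0} = 1
g(10) = mex{0} = 1
So g(10) = 1.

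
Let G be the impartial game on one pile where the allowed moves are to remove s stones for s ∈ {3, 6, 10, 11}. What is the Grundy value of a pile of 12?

1

Compute g(0), g(1), … for moves {3, 6, 10, 11}:
k:     0  1  2  3  4  5  6  7  8  9 10 11 12
g(k):  0  0  0  1  1  1  2  2  2  0  3  3  1
So g(12) = 1.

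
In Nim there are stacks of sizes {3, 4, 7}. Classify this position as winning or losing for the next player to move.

In binary:
  011  (3)
  100  (4)
  111  (7)
  ---
  000  (0)
The nim-sum is 0, so this is a P-position: the player to move is in a losing position under optimal play.

Losing position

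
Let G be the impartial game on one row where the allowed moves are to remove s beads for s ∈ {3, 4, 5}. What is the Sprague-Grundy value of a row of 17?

0

Build the Grundy sequence with g(k) = mex{g(k−s) : s ∈ {3, 4, 5}, s ≤ k}:
k:     0  1  2  3  4  5  6  7  8  9 10 11 12 13 14 15 16 17
g(k):  0  0  0  1  1  1  2  2  0  0  0  1  1  1  2  2  0  0
So g(17) = 0.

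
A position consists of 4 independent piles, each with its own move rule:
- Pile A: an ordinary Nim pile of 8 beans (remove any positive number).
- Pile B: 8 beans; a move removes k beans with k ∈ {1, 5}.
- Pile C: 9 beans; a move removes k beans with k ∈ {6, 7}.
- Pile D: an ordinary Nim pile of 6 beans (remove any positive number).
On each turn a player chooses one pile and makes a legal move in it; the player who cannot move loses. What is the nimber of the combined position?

15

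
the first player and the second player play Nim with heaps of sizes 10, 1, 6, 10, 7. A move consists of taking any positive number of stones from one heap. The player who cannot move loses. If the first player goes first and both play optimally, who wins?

the second player wins

Compute the nim-sum pairwise:
10 ⊕ 1 = 11
11 ⊕ 6 = 13
13 ⊕ 10 = 7
7 ⊕ 7 = 0
The nim-sum is 0, so this is a P-position: the player to move is in a losing position under optimal play; the first player is about to move from it and so loses — the second player wins.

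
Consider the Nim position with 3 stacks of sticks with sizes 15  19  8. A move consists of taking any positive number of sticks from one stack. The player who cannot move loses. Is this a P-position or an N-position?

Nim-sum: 15 ^ 19 ^ 8 = 20.
The nim-sum is 20 ≠ 0, so this is an N-position: the player to move can win.

N-position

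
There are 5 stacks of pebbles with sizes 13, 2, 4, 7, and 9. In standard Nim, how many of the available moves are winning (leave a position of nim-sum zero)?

3

Nim-sum: 13 XOR 2 XOR 4 XOR 7 XOR 9 = 5.
The overall nim-sum is X = 5. A stack of size p has a winning move iff p XOR X < p (reduce it to p XOR X).
  13: 13 XOR 5 = 8 < 13 — winning move (to 8).
  2: 2 XOR 5 = 7 ≥ 2 — no move.
  4: 4 XOR 5 = 1 < 4 — winning move (to 1).
  7: 7 XOR 5 = 2 < 7 — winning move (to 2).
  9: 9 XOR 5 = 12 ≥ 9 — no move.
That gives 3 winning moves.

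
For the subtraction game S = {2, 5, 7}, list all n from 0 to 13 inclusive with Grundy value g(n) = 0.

0, 1, 4, 10, 13

Build the Grundy sequence with g(k) = mex{g(k−s) : s ∈ {2, 5, 7}, s ≤ k}:
k:     0  1  2  3  4  5  6  7  8  9 10 11 12 13
g(k):  0  0  1  1  0  2  1  3  2  2  0  3  1  0
The P-positions (g = 0) in 0..13 are 0, 1, 4, 10, 13.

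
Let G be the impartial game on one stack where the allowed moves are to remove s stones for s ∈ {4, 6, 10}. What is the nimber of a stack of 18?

1

Compute g(0), g(1), … for moves {4, 6, 10}:
k:     0  1  2  3  4  5  6  7  8  9 10 11 12 13 14 15 16 17 18
g(k):  0  0  0  0  1  1  1  1  2  2  2  2  3  3  0  0  0  0  1
So g(18) = 1.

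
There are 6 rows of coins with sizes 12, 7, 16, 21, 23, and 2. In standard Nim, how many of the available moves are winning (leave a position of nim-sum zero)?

Compute the nim-sum pairwise:
12 ⊕ 7 = 11
11 ⊕ 16 = 27
27 ⊕ 21 = 14
14 ⊕ 23 = 25
25 ⊕ 2 = 27
The overall nim-sum is X = 27. A row of size p has a winning move iff p XOR X < p (reduce it to p XOR X).
  12: 12 XOR 27 = 23 ≥ 12 — no move.
  7: 7 XOR 27 = 28 ≥ 7 — no move.
  16: 16 XOR 27 = 11 < 16 — winning move (to 11).
  21: 21 XOR 27 = 14 < 21 — winning move (to 14).
  23: 23 XOR 27 = 12 < 23 — winning move (to 12).
  2: 2 XOR 27 = 25 ≥ 2 — no move.
That gives 3 winning moves.

3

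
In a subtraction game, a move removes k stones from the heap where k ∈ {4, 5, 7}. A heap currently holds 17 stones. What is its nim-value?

1

Grundy values for subtraction set {4, 5, 7}:
k:     0  1  2  3  4  5  6  7  8  9 10 11 12 13 14 15 16 17
g(k):  0  0  0  0  1  1  1  1  2  2  2  0  0  0  0  1  1  1
So g(17) = 1.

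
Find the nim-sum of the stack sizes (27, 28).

7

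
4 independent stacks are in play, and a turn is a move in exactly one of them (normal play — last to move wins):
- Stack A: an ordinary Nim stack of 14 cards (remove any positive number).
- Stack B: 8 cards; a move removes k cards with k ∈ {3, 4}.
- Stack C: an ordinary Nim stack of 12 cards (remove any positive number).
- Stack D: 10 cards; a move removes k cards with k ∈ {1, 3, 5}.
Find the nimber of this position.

2

Stack A is a plain Nim stack of size 14, so its Grundy value is 14.
For stack B, compute g(0), g(1), … with moves {3, 4}:
g(0) = mex{} = 0
g(1) = mex{} = 0
g(2) = mex{} = 0
g(3) = mex{0} = 1
g(4) = mex{0} = 1
g(5) = mex{0} = 1
g(6) = mex{0,1} = 2
g(7) = mex{1} = 0
g(8) = mex{1} = 0
So g(8) = 0.
Stack C is a plain Nim stack of size 12, so its Grundy value is 12.
Grundy values for stack D (subtraction set {1, 3, 5}):
k:     0  1  2  3  4  5  6  7  8  9 10
g(k):  0  1  0  1  0  1  0  1  0  1  0
So g(10) = 0.
By the Sprague-Grundy theorem, the Grundy value of a sum of independent games is the XOR of the component values.
Combined value = 14 XOR 0 XOR 12 XOR 0 = 2.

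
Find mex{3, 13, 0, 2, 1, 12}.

The values 0, 1, 2, 3 are all present; 4 is the first non-negative integer missing from the set.

4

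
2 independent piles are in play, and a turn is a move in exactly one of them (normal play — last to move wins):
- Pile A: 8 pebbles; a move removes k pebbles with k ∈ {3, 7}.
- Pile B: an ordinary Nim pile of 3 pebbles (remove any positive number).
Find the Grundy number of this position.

1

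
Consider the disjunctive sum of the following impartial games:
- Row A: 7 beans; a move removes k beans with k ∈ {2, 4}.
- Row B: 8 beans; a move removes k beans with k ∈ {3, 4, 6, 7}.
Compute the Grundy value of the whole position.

2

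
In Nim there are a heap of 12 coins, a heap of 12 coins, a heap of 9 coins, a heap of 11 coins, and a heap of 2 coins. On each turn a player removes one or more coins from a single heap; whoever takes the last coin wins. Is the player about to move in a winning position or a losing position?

Compute the nim-sum pairwise:
12 XOR 12 = 0
0 XOR 9 = 9
9 XOR 11 = 2
2 XOR 2 = 0
The nim-sum is 0, so this is a P-position: the player to move is in a losing position under optimal play.

Losing position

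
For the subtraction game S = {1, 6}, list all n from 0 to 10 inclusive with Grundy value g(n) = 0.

0, 2, 4, 7, 9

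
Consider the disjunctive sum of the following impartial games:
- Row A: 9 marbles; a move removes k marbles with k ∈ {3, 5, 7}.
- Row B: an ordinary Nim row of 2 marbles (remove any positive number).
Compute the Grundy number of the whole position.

1

For row A, compute g(0), g(1), … with moves {3, 5, 7}:
g(0) = mex{} = 0
g(1) = mex{} = 0
g(2) = mex{} = 0
g(3) = mex{0} = 1
g(4) = mex{0} = 1
g(5) = mex{0} = 1
g(6) = mex{0,1} = 2
g(7) = mex{0,1} = 2
g(8) = mex{0,1} = 2
g(9) = mex{0,1,2} = 3
So g(9) = 3.
Row B is a plain Nim row of size 2, so its Grundy value is 2.
The value of a disjunctive sum is the nim-sum of the parts.
Combined value = 3 XOR 2 = 1.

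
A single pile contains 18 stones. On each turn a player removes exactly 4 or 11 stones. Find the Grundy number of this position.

0

Build the Grundy sequence with g(k) = mex{g(k−s) : s ∈ {4, 11}, s ≤ k}:
k:     0  1  2  3  4  5  6  7  8  9 10 11 12 13 14 15 16 17 18
g(k):  0  0  0  0  1  1  1  1  0  0  0  2  1  1  1  0  0  0  0
So g(18) = 0.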